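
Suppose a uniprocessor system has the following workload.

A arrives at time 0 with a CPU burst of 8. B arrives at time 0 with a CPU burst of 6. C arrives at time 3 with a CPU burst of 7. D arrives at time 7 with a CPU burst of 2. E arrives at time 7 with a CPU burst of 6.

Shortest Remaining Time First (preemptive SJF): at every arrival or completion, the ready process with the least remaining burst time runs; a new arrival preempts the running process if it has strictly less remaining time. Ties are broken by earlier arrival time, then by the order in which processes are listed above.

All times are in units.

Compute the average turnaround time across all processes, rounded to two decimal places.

Timeline: | B 0-6 | C 6-7 | D 7-9 | C 9-15 | E 15-21 | A 21-29 |
Completion: A=29  B=6  C=15  D=9  E=21
Turnaround (C−A): A=29  B=6  C=12  D=2  E=14
Turnaround times: A=29, B=6, C=12, D=2, E=14
Average turnaround = (29+6+12+2+14) / 5 = 63/5 = 12.60

12.60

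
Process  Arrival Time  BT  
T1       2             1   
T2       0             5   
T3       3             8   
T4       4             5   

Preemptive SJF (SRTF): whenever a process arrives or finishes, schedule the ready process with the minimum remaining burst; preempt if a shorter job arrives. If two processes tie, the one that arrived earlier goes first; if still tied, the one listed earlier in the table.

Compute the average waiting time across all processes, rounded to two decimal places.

2.75

Timeline: | T2 0-2 | T1 2-3 | T2 3-6 | T4 6-11 | T3 11-19 |
Completion: T1=3  T2=6  T3=19  T4=11
Turnaround (C−A): T1=1  T2=6  T3=16  T4=7
Waiting times: T1=0, T2=1, T3=8, T4=2
Average waiting = (0+1+8+2) / 4 = 11/4 = 2.75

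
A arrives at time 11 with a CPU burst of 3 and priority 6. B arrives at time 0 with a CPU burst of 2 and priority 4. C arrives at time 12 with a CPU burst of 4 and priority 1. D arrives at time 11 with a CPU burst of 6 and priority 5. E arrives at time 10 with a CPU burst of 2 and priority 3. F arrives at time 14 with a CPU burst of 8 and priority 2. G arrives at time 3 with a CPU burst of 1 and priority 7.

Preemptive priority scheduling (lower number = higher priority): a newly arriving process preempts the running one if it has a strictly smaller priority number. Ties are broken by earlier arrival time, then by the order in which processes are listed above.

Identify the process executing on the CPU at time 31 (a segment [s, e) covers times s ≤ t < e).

Gantt: | B 0-2 | idle 2-3 | G 3-4 | idle 4-10 | E 10-12 | C 12-16 | F 16-24 | D 24-30 | A 30-33 |
Completion: A=33  B=2  C=16  D=30  E=12  F=24  G=4

A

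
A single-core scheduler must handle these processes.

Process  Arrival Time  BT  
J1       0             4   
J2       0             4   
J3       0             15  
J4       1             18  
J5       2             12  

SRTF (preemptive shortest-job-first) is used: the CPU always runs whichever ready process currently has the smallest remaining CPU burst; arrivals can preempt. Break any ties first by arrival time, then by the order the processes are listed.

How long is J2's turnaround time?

Schedule: | J1 0-4 | J2 4-8 | J5 8-20 | J3 20-35 | J4 35-53 |
Completion: J1=4  J2=8  J3=35  J4=53  J5=20
Turnaround (C−A): J1=4  J2=8  J3=35  J4=52  J5=18
Turnaround(J2) = completion − arrival = 8 − 0 = 8

8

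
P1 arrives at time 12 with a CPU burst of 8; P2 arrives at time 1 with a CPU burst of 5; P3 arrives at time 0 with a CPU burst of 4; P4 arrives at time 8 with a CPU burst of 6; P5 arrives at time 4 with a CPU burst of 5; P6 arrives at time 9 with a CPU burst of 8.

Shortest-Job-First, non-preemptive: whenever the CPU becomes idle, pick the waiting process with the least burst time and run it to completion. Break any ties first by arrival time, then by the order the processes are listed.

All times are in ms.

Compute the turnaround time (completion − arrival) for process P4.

12

Schedule: | P3 0-4 | P2 4-9 | P5 9-14 | P4 14-20 | P6 20-28 | P1 28-36 |
Completion: P1=36  P2=9  P3=4  P4=20  P5=14  P6=28
Turnaround (C−A): P1=24  P2=8  P3=4  P4=12  P5=10  P6=19
Turnaround(P4) = completion − arrival = 20 − 8 = 12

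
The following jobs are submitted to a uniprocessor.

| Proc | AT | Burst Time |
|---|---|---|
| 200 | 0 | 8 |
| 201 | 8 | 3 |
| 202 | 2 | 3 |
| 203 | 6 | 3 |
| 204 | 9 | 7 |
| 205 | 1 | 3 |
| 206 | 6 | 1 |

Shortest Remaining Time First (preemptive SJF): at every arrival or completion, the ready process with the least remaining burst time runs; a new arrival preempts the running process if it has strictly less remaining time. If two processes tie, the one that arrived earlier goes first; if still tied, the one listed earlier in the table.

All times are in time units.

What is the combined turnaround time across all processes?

61

Gantt: | 200 0-1 | 205 1-4 | 202 4-7 | 206 7-8 | 203 8-11 | 201 11-14 | 200 14-21 | 204 21-28 |
Completion: 200=21  201=14  202=7  203=11  204=28  205=4  206=8
Turnaround = completion − arrival: 200=21, 201=6, 202=5, 203=5, 204=19, 205=3, 206=2
Total turnaround = 21 + 6 + 5 + 5 + 19 + 3 + 2 = 61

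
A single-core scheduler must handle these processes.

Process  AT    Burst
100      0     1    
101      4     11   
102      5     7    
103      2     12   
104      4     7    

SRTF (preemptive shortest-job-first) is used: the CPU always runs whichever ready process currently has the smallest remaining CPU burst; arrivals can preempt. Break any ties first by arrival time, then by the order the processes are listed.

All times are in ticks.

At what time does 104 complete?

11

Timeline: | 100 0-1 | idle 1-2 | 103 2-4 | 104 4-11 | 102 11-18 | 103 18-28 | 101 28-39 |
Completion: 100=1  101=39  102=18  103=28  104=11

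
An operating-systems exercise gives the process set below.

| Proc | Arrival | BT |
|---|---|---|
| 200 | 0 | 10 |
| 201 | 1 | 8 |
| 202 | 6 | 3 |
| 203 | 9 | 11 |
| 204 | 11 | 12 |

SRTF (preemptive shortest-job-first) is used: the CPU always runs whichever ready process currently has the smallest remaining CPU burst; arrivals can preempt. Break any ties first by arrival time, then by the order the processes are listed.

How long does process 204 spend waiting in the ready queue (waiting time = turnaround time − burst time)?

21

Schedule: | 200 0-1 | 201 1-9 | 202 9-12 | 200 12-21 | 203 21-32 | 204 32-44 |
Completion: 200=21  201=9  202=12  203=32  204=44
Turnaround (C−A): 200=21  201=8  202=6  203=23  204=33
Waiting(204) = turnaround − burst = 33 − 12 = 21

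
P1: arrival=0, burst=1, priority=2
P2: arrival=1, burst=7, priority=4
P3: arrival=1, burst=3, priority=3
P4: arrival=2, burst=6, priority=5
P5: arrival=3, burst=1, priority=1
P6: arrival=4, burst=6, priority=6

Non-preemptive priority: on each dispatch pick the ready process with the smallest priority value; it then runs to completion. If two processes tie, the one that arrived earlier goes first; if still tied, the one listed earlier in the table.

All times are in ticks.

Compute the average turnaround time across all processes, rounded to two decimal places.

8.83

Schedule: | P1 0-1 | P3 1-4 | P5 4-5 | P2 5-12 | P4 12-18 | P6 18-24 |
Completion: P1=1  P2=12  P3=4  P4=18  P5=5  P6=24
Turnaround (C−A): P1=1  P2=11  P3=3  P4=16  P5=2  P6=20
Turnaround times: P1=1, P2=11, P3=3, P4=16, P5=2, P6=20
Average turnaround = (1+11+3+16+2+20) / 6 = 53/6 = 8.83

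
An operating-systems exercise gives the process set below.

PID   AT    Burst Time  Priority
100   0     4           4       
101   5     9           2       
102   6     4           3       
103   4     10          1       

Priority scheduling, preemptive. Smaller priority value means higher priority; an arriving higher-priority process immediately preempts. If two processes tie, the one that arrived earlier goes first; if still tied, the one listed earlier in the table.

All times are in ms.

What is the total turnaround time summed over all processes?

53

Schedule: | 100 0-4 | 103 4-14 | 101 14-23 | 102 23-27 |
Completion: 100=4  101=23  102=27  103=14
Turnaround (C−A): 100=4  101=18  102=21  103=10
Turnaround = completion − arrival: 100=4, 101=18, 102=21, 103=10
Total turnaround = 4 + 18 + 21 + 10 = 53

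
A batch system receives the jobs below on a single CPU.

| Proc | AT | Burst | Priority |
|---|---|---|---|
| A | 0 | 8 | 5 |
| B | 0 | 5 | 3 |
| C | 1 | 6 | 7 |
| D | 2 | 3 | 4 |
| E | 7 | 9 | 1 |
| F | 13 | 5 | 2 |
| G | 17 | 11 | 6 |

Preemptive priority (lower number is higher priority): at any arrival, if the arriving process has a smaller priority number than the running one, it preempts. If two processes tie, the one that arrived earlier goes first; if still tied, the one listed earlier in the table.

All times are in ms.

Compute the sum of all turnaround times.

Timeline: | B 0-5 | D 5-7 | E 7-16 | F 16-21 | D 21-22 | A 22-30 | G 30-41 | C 41-47 |
Completion: A=30  B=5  C=47  D=22  E=16  F=21  G=41
Turnaround = completion − arrival: A=30, B=5, C=46, D=20, E=9, F=8, G=24
Total turnaround = 30 + 5 + 46 + 20 + 9 + 8 + 24 = 142

142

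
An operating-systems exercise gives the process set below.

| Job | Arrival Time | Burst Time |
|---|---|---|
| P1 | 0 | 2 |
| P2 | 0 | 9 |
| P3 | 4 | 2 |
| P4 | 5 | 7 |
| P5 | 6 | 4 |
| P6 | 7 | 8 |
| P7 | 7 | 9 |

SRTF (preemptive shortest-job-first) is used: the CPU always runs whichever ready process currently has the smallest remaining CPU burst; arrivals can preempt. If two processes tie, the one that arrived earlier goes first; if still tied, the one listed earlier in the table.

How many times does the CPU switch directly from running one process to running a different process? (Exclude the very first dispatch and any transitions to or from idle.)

Timeline: | P1 0-2 | P2 2-4 | P3 4-6 | P5 6-10 | P2 10-17 | P4 17-24 | P6 24-32 | P7 32-41 |
Completion: P1=2  P2=17  P3=6  P4=24  P5=10  P6=32  P7=41
Turnaround (C−A): P1=2  P2=17  P3=2  P4=19  P5=4  P6=25  P7=34

7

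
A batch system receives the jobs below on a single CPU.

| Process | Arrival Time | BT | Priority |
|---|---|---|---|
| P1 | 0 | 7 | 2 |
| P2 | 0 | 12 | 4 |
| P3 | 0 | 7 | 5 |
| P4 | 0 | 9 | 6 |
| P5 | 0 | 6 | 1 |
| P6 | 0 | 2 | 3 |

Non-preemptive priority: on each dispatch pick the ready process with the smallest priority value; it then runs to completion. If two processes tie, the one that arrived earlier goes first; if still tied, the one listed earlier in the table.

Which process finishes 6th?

Schedule: | P5 0-6 | P1 6-13 | P6 13-15 | P2 15-27 | P3 27-34 | P4 34-43 |
Completion: P1=13  P2=27  P3=34  P4=43  P5=6  P6=15
Finish order: P5 → P1 → P6 → P2 → P3 → P4

P4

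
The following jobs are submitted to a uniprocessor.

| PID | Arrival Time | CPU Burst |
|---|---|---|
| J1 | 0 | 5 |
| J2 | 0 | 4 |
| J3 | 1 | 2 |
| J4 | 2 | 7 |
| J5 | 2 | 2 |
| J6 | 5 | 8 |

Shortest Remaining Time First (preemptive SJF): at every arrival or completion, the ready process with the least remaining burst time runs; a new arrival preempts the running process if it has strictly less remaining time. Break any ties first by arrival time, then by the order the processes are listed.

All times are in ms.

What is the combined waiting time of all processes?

39

Gantt: | J2 0-1 | J3 1-3 | J5 3-5 | J2 5-8 | J1 8-13 | J4 13-20 | J6 20-28 |
Completion: J1=13  J2=8  J3=3  J4=20  J5=5  J6=28
Waiting = turnaround − burst: J1=8, J2=4, J3=0, J4=11, J5=1, J6=15
Total waiting = 8 + 4 + 0 + 11 + 1 + 15 = 39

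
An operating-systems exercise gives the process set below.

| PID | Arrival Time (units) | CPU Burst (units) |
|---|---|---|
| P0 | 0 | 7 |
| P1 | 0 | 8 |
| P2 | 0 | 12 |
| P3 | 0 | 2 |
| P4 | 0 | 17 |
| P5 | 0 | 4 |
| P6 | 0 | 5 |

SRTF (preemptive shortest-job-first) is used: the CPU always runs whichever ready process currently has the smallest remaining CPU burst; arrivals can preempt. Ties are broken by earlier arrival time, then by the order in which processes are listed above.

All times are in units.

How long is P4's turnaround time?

55

Timeline: | P3 0-2 | P5 2-6 | P6 6-11 | P0 11-18 | P1 18-26 | P2 26-38 | P4 38-55 |
Completion: P0=18  P1=26  P2=38  P3=2  P4=55  P5=6  P6=11
Turnaround(P4) = completion − arrival = 55 − 0 = 55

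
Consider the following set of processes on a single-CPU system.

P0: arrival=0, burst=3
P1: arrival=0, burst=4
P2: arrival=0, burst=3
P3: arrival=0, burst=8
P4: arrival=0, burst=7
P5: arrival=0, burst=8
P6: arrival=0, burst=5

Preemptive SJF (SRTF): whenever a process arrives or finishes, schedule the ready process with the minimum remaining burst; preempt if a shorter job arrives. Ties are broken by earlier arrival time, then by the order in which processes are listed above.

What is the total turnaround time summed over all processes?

124

Schedule: | P0 0-3 | P2 3-6 | P1 6-10 | P6 10-15 | P4 15-22 | P3 22-30 | P5 30-38 |
Completion: P0=3  P1=10  P2=6  P3=30  P4=22  P5=38  P6=15
Turnaround (C−A): P0=3  P1=10  P2=6  P3=30  P4=22  P5=38  P6=15
Turnaround = completion − arrival: P0=3, P1=10, P2=6, P3=30, P4=22, P5=38, P6=15
Total turnaround = 3 + 10 + 6 + 30 + 22 + 38 + 15 = 124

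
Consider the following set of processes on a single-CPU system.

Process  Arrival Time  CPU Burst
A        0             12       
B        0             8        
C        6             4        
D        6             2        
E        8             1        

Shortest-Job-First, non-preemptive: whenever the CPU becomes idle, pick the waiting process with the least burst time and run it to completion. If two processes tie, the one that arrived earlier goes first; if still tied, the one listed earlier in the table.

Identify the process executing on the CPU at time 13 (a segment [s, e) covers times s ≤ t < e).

Schedule: | B 0-8 | E 8-9 | D 9-11 | C 11-15 | A 15-27 |
Completion: A=27  B=8  C=15  D=11  E=9
Turnaround (C−A): A=27  B=8  C=9  D=5  E=1

C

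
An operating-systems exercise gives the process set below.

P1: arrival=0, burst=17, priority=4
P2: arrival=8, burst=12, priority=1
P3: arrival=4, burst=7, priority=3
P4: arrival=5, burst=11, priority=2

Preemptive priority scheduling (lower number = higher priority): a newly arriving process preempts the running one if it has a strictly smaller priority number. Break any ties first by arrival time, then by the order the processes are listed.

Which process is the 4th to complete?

Timeline: | P1 0-4 | P3 4-5 | P4 5-8 | P2 8-20 | P4 20-28 | P3 28-34 | P1 34-47 |
Completion: P1=47  P2=20  P3=34  P4=28
Finish order: P2 → P4 → P3 → P1

P1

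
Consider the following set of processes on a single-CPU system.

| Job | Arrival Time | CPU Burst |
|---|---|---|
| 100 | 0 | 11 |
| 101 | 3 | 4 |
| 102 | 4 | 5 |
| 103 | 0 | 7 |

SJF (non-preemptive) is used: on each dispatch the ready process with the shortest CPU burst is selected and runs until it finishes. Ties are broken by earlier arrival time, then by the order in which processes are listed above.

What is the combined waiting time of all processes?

Schedule: | 103 0-7 | 101 7-11 | 102 11-16 | 100 16-27 |
Completion: 100=27  101=11  102=16  103=7
Waiting = turnaround − burst: 100=16, 101=4, 102=7, 103=0
Total waiting = 16 + 4 + 7 + 0 = 27

27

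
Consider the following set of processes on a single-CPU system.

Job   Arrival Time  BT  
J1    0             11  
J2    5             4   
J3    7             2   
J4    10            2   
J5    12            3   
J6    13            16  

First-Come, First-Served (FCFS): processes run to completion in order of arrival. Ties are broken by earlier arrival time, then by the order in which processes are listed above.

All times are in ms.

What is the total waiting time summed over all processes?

Schedule: | J1 0-11 | J2 11-15 | J3 15-17 | J4 17-19 | J5 19-22 | J6 22-38 |
Completion: J1=11  J2=15  J3=17  J4=19  J5=22  J6=38
Waiting = turnaround − burst: J1=0, J2=6, J3=8, J4=7, J5=7, J6=9
Total waiting = 0 + 6 + 8 + 7 + 7 + 9 = 37

37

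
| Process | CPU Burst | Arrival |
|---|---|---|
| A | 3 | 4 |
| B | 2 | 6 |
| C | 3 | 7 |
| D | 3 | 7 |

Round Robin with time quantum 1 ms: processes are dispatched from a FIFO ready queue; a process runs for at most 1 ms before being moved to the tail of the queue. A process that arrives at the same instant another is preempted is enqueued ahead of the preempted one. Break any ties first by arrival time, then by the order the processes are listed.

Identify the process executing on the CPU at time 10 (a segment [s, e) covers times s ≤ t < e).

Timeline: | idle 0-4 | A 4-6 | B 6-7 | A 7-8 | C 8-9 | D 9-10 | B 10-11 | C 11-12 | D 12-13 | C 13-14 | D 14-15 |
Completion: A=8  B=11  C=14  D=15

B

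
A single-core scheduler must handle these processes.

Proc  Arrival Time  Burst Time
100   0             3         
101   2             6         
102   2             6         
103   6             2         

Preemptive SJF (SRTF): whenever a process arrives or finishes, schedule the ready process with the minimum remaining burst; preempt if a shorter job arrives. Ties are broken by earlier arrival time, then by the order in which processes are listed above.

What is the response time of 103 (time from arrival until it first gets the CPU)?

Schedule: | 100 0-3 | 101 3-6 | 103 6-8 | 101 8-11 | 102 11-17 |
Completion: 100=3  101=11  102=17  103=8
Turnaround (C−A): 100=3  101=9  102=15  103=2
Response(103) = first start − arrival = 6 − 6 = 0

0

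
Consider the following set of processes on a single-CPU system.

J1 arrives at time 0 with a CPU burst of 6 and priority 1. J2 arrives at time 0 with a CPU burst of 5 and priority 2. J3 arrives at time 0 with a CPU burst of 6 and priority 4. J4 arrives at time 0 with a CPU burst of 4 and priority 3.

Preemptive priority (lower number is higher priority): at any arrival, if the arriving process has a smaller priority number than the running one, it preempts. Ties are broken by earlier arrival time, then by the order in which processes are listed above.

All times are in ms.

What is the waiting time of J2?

Schedule: | J1 0-6 | J2 6-11 | J4 11-15 | J3 15-21 |
Completion: J1=6  J2=11  J3=21  J4=15
Waiting(J2) = turnaround − burst = 11 − 5 = 6

6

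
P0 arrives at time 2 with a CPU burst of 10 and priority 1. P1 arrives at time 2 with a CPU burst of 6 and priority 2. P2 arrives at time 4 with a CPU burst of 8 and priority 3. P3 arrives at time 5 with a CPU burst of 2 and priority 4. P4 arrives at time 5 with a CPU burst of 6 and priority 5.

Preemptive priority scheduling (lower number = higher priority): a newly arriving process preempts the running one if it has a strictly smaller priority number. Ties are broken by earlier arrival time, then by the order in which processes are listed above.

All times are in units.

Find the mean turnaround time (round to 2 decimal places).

Gantt: | idle 0-2 | P0 2-12 | P1 12-18 | P2 18-26 | P3 26-28 | P4 28-34 |
Completion: P0=12  P1=18  P2=26  P3=28  P4=34
Turnaround times: P0=10, P1=16, P2=22, P3=23, P4=29
Average turnaround = (10+16+22+23+29) / 5 = 100/5 = 20.00

20.00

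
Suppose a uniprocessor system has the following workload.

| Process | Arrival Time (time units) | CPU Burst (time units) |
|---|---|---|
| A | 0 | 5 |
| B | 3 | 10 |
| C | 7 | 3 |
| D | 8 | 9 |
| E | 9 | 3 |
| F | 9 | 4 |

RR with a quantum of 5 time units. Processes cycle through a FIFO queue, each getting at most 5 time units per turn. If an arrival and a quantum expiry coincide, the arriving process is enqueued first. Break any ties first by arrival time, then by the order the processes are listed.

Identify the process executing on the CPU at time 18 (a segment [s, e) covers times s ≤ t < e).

E

Timeline: | A 0-5 | B 5-10 | C 10-13 | D 13-18 | E 18-21 | F 21-25 | B 25-30 | D 30-34 |
Completion: A=5  B=30  C=13  D=34  E=21  F=25
Turnaround (C−A): A=5  B=27  C=6  D=26  E=12  F=16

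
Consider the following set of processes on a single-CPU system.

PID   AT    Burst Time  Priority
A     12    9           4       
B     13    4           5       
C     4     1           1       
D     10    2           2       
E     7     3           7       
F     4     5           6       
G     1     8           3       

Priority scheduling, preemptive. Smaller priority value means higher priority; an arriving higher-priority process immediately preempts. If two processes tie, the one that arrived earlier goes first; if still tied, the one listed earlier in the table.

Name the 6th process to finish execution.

Timeline: | idle 0-1 | G 1-4 | C 4-5 | G 5-10 | D 10-12 | A 12-21 | B 21-25 | F 25-30 | E 30-33 |
Completion: A=21  B=25  C=5  D=12  E=33  F=30  G=10
Turnaround (C−A): A=9  B=12  C=1  D=2  E=26  F=26  G=9
Finish order: C → G → D → A → B → F → E

F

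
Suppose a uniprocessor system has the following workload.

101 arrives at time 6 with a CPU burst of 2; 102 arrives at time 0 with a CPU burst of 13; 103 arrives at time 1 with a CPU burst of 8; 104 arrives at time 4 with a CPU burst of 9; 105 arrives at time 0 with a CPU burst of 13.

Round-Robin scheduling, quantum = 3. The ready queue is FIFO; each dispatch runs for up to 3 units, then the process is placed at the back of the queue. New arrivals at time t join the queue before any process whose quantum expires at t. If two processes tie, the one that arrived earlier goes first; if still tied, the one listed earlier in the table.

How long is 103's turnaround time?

Schedule: | 102 0-3 | 105 3-6 | 103 6-9 | 102 9-12 | 104 12-15 | 101 15-17 | 105 17-20 | 103 20-23 | 102 23-26 | 104 26-29 | 105 29-32 | 103 32-34 | 102 34-37 | 104 37-40 | 105 40-43 | 102 43-44 | 105 44-45 |
Completion: 101=17  102=44  103=34  104=40  105=45
Turnaround (C−A): 101=11  102=44  103=33  104=36  105=45
Turnaround(103) = completion − arrival = 34 − 1 = 33

33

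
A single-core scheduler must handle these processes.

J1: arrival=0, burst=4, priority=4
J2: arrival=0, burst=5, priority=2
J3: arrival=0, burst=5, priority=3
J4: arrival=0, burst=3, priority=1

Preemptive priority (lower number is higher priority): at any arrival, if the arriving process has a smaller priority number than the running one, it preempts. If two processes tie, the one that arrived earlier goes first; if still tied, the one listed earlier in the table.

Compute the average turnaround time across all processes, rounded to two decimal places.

10.25

Timeline: | J4 0-3 | J2 3-8 | J3 8-13 | J1 13-17 |
Completion: J1=17  J2=8  J3=13  J4=3
Turnaround times: J1=17, J2=8, J3=13, J4=3
Average turnaround = (17+8+13+3) / 4 = 41/4 = 10.25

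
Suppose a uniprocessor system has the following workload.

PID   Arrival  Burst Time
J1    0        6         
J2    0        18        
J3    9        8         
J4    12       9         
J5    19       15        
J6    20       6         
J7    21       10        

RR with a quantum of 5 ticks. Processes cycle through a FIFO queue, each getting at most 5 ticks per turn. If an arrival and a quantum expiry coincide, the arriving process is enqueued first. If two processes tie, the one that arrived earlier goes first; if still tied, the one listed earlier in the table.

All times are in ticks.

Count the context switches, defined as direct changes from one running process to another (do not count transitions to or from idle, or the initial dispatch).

Timeline: | J1 0-5 | J2 5-10 | J1 10-11 | J3 11-16 | J2 16-21 | J4 21-26 | J3 26-29 | J5 29-34 | J6 34-39 | J7 39-44 | J2 44-49 | J4 49-53 | J5 53-58 | J6 58-59 | J7 59-64 | J2 64-67 | J5 67-72 |
Completion: J1=11  J2=67  J3=29  J4=53  J5=72  J6=59  J7=64
Turnaround (C−A): J1=11  J2=67  J3=20  J4=41  J5=53  J6=39  J7=43

16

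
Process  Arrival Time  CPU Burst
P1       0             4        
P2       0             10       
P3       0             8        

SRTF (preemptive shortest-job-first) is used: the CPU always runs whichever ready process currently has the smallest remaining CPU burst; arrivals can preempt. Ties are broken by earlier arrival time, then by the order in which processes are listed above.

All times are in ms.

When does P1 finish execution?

4

Timeline: | P1 0-4 | P3 4-12 | P2 12-22 |
Completion: P1=4  P2=22  P3=12
Turnaround (C−A): P1=4  P2=22  P3=12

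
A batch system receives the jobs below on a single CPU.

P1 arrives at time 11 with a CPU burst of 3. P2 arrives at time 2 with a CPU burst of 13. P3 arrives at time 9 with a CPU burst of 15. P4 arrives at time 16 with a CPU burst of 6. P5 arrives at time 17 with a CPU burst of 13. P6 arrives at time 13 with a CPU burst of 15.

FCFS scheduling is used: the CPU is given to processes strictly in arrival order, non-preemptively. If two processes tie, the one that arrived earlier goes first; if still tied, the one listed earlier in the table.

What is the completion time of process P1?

33

Schedule: | idle 0-2 | P2 2-15 | P3 15-30 | P1 30-33 | P6 33-48 | P4 48-54 | P5 54-67 |
Completion: P1=33  P2=15  P3=30  P4=54  P5=67  P6=48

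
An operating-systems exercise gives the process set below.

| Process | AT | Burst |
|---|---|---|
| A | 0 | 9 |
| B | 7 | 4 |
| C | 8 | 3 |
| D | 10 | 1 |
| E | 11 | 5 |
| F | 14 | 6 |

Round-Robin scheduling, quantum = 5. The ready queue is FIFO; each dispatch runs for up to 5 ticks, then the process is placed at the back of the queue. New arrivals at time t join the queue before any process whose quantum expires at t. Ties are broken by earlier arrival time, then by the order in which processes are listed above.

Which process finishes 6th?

F

Timeline: | A 0-9 | B 9-13 | C 13-16 | D 16-17 | E 17-22 | F 22-28 |
Completion: A=9  B=13  C=16  D=17  E=22  F=28
Finish order: A → B → C → D → E → F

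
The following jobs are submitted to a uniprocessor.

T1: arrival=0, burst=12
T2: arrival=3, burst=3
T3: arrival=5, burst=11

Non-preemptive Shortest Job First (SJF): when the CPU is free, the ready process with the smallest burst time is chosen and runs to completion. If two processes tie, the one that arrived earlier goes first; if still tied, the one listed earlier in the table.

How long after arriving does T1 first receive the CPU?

Timeline: | T1 0-12 | T2 12-15 | T3 15-26 |
Completion: T1=12  T2=15  T3=26
Turnaround (C−A): T1=12  T2=12  T3=21
Response(T1) = first start − arrival = 0 − 0 = 0

0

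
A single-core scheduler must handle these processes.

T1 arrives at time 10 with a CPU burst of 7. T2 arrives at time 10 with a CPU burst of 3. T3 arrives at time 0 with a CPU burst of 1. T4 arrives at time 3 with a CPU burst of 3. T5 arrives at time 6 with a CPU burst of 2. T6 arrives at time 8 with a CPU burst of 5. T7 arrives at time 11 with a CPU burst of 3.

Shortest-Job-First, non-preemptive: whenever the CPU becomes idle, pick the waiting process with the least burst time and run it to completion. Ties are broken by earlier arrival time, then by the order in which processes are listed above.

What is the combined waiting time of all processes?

17

Timeline: | T3 0-1 | idle 1-3 | T4 3-6 | T5 6-8 | T6 8-13 | T2 13-16 | T7 16-19 | T1 19-26 |
Completion: T1=26  T2=16  T3=1  T4=6  T5=8  T6=13  T7=19
Waiting = turnaround − burst: T1=9, T2=3, T3=0, T4=0, T5=0, T6=0, T7=5
Total waiting = 9 + 3 + 0 + 0 + 0 + 0 + 5 = 17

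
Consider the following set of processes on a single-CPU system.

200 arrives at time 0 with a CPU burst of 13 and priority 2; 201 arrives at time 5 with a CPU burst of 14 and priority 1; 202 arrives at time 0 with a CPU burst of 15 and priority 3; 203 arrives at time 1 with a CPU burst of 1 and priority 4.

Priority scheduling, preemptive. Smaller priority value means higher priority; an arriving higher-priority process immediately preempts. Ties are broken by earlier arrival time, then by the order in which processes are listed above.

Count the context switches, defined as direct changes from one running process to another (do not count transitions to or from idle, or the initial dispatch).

4

Gantt: | 200 0-5 | 201 5-19 | 200 19-27 | 202 27-42 | 203 42-43 |
Completion: 200=27  201=19  202=42  203=43
Turnaround (C−A): 200=27  201=14  202=42  203=42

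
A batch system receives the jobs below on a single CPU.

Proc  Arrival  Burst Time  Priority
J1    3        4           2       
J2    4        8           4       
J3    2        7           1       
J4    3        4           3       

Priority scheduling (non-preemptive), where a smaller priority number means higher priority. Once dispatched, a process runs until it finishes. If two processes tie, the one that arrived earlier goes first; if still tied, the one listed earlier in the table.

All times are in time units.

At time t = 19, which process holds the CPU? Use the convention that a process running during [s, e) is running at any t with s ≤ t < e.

Schedule: | idle 0-2 | J3 2-9 | J1 9-13 | J4 13-17 | J2 17-25 |
Completion: J1=13  J2=25  J3=9  J4=17
Turnaround (C−A): J1=10  J2=21  J3=7  J4=14

J2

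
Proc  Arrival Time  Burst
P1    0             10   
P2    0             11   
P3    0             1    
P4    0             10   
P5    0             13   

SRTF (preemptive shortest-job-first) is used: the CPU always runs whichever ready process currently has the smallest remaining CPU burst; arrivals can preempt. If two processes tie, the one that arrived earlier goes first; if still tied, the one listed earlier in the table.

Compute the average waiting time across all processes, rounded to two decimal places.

Gantt: | P3 0-1 | P1 1-11 | P4 11-21 | P2 21-32 | P5 32-45 |
Completion: P1=11  P2=32  P3=1  P4=21  P5=45
Turnaround (C−A): P1=11  P2=32  P3=1  P4=21  P5=45
Waiting times: P1=1, P2=21, P3=0, P4=11, P5=32
Average waiting = (1+21+0+11+32) / 5 = 65/5 = 13.00

13.00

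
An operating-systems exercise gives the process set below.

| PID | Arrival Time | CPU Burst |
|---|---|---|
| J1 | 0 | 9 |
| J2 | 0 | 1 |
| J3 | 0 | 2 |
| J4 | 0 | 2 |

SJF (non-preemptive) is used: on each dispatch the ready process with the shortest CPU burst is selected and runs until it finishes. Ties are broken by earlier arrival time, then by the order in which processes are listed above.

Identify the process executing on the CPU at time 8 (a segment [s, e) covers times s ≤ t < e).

Schedule: | J2 0-1 | J3 1-3 | J4 3-5 | J1 5-14 |
Completion: J1=14  J2=1  J3=3  J4=5

J1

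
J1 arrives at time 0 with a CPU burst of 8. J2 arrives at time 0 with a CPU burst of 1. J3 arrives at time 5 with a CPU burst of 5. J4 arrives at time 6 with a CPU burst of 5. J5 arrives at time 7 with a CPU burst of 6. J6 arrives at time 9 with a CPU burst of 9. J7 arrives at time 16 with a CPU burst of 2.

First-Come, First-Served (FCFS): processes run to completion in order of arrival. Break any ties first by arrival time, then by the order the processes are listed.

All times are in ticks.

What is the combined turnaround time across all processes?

102

Gantt: | J1 0-8 | J2 8-9 | J3 9-14 | J4 14-19 | J5 19-25 | J6 25-34 | J7 34-36 |
Completion: J1=8  J2=9  J3=14  J4=19  J5=25  J6=34  J7=36
Turnaround (C−A): J1=8  J2=9  J3=9  J4=13  J5=18  J6=25  J7=20
Turnaround = completion − arrival: J1=8, J2=9, J3=9, J4=13, J5=18, J6=25, J7=20
Total turnaround = 8 + 9 + 9 + 13 + 18 + 25 + 20 = 102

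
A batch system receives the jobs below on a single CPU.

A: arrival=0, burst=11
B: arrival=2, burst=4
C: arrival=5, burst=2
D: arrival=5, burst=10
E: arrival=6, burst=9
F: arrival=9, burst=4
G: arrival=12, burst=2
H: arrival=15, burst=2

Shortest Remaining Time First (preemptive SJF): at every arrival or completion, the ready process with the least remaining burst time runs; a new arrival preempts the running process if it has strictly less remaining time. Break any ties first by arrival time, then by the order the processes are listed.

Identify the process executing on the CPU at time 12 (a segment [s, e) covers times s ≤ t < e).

F

Schedule: | A 0-2 | B 2-6 | C 6-8 | A 8-9 | F 9-13 | G 13-15 | H 15-17 | A 17-25 | E 25-34 | D 34-44 |
Completion: A=25  B=6  C=8  D=44  E=34  F=13  G=15  H=17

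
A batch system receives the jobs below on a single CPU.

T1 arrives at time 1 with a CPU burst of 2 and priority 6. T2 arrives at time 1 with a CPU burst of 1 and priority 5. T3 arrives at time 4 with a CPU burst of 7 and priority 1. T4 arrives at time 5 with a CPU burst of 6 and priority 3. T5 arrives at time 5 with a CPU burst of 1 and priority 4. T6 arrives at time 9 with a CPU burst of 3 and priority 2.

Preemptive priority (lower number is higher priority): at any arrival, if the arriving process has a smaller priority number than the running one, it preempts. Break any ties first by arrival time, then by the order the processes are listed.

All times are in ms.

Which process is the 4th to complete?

Schedule: | idle 0-1 | T2 1-2 | T1 2-4 | T3 4-11 | T6 11-14 | T4 14-20 | T5 20-21 |
Completion: T1=4  T2=2  T3=11  T4=20  T5=21  T6=14
Finish order: T2 → T1 → T3 → T6 → T4 → T5

T6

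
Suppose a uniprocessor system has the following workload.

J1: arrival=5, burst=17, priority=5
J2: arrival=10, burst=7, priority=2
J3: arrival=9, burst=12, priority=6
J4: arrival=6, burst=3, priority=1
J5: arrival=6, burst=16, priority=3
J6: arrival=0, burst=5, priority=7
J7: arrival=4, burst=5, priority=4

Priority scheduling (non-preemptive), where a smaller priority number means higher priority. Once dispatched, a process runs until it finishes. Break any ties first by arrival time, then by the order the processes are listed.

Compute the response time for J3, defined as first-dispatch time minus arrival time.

Timeline: | J6 0-5 | J7 5-10 | J4 10-13 | J2 13-20 | J5 20-36 | J1 36-53 | J3 53-65 |
Completion: J1=53  J2=20  J3=65  J4=13  J5=36  J6=5  J7=10
Response(J3) = first start − arrival = 53 − 9 = 44

44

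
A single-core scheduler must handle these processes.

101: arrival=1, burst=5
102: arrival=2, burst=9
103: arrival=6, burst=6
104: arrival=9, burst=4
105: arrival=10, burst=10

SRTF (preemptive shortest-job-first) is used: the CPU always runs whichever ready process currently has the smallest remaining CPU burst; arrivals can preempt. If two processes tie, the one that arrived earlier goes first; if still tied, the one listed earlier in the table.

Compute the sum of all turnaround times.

66

Gantt: | idle 0-1 | 101 1-6 | 103 6-12 | 104 12-16 | 102 16-25 | 105 25-35 |
Completion: 101=6  102=25  103=12  104=16  105=35
Turnaround = completion − arrival: 101=5, 102=23, 103=6, 104=7, 105=25
Total turnaround = 5 + 23 + 6 + 7 + 25 = 66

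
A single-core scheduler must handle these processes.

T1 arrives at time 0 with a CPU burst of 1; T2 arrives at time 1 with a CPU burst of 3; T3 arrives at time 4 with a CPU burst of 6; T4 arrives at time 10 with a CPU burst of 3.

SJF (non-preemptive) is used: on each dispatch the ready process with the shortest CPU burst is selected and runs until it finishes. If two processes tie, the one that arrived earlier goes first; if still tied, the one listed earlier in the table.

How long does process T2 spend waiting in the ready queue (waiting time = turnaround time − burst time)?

0

Gantt: | T1 0-1 | T2 1-4 | T3 4-10 | T4 10-13 |
Completion: T1=1  T2=4  T3=10  T4=13
Turnaround (C−A): T1=1  T2=3  T3=6  T4=3
Waiting(T2) = turnaround − burst = 3 − 3 = 0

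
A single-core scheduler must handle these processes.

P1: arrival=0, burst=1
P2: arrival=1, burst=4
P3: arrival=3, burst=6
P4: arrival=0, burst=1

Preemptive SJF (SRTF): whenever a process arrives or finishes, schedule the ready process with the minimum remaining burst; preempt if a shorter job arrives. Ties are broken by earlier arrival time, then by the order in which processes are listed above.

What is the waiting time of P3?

3

Schedule: | P1 0-1 | P4 1-2 | P2 2-6 | P3 6-12 |
Completion: P1=1  P2=6  P3=12  P4=2
Turnaround (C−A): P1=1  P2=5  P3=9  P4=2
Waiting(P3) = turnaround − burst = 9 − 6 = 3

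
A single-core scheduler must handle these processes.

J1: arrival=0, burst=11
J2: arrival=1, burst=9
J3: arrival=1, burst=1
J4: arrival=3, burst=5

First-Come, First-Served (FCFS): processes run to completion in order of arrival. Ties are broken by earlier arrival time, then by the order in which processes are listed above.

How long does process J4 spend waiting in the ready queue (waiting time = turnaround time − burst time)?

Timeline: | J1 0-11 | J2 11-20 | J3 20-21 | J4 21-26 |
Completion: J1=11  J2=20  J3=21  J4=26
Turnaround (C−A): J1=11  J2=19  J3=20  J4=23
Waiting(J4) = turnaround − burst = 23 − 5 = 18

18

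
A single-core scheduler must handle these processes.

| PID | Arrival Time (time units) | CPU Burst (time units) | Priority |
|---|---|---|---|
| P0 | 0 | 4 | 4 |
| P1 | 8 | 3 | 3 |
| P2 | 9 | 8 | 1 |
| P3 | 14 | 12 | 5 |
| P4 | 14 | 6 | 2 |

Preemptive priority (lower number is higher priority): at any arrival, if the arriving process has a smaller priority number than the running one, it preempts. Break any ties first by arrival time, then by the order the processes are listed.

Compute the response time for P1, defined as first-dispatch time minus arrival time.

0

Gantt: | P0 0-4 | idle 4-8 | P1 8-9 | P2 9-17 | P4 17-23 | P1 23-25 | P3 25-37 |
Completion: P0=4  P1=25  P2=17  P3=37  P4=23
Turnaround (C−A): P0=4  P1=17  P2=8  P3=23  P4=9
Response(P1) = first start − arrival = 8 − 8 = 0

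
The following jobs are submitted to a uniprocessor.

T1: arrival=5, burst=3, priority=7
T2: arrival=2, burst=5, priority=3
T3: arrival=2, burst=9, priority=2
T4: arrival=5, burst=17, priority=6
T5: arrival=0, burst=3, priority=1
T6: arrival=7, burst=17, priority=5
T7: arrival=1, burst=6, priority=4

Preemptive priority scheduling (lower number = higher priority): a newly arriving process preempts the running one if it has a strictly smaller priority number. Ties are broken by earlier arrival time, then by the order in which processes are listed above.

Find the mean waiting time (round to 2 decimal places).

Schedule: | T5 0-3 | T3 3-12 | T2 12-17 | T7 17-23 | T6 23-40 | T4 40-57 | T1 57-60 |
Completion: T1=60  T2=17  T3=12  T4=57  T5=3  T6=40  T7=23
Turnaround (C−A): T1=55  T2=15  T3=10  T4=52  T5=3  T6=33  T7=22
Waiting times: T1=52, T2=10, T3=1, T4=35, T5=0, T6=16, T7=16
Average waiting = (52+10+1+35+0+16+16) / 7 = 130/7 = 18.57

18.57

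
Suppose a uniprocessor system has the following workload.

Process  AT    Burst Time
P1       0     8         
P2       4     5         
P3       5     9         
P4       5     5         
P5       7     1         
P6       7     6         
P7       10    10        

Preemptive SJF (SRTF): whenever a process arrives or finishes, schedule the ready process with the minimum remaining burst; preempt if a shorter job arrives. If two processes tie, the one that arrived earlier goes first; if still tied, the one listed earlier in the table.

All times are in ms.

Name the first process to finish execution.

Timeline: | P1 0-8 | P5 8-9 | P2 9-14 | P4 14-19 | P6 19-25 | P3 25-34 | P7 34-44 |
Completion: P1=8  P2=14  P3=34  P4=19  P5=9  P6=25  P7=44
Turnaround (C−A): P1=8  P2=10  P3=29  P4=14  P5=2  P6=18  P7=34
Finish order: P1 → P5 → P2 → P4 → P6 → P3 → P7

P1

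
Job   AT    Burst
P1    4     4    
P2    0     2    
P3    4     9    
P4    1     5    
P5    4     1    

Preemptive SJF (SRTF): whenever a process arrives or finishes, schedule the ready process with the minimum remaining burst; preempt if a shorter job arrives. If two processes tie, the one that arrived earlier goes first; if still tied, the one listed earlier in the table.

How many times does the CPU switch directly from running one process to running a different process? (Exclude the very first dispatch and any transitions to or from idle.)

Timeline: | P2 0-2 | P4 2-4 | P5 4-5 | P4 5-8 | P1 8-12 | P3 12-21 |
Completion: P1=12  P2=2  P3=21  P4=8  P5=5

5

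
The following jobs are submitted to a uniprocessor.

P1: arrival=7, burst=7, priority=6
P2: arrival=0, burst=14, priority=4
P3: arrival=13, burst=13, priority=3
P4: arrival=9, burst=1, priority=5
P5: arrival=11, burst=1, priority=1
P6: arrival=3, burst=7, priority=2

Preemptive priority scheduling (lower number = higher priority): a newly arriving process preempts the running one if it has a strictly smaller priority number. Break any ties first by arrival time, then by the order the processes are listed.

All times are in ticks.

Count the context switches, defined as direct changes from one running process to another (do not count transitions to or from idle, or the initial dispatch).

Timeline: | P2 0-3 | P6 3-10 | P2 10-11 | P5 11-12 | P2 12-13 | P3 13-26 | P2 26-35 | P4 35-36 | P1 36-43 |
Completion: P1=43  P2=35  P3=26  P4=36  P5=12  P6=10
Turnaround (C−A): P1=36  P2=35  P3=13  P4=27  P5=1  P6=7

8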